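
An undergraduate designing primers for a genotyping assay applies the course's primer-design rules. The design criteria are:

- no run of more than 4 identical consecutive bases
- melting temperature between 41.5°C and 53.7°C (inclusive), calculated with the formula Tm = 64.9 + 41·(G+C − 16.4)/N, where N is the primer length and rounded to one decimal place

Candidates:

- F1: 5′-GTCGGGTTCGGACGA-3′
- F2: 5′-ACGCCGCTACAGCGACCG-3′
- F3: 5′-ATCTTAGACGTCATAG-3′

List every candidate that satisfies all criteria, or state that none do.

F1 only.

F1 (15 nt, A=2 T=3 G=7 C=3): longest run = 3 ✓; Tm = 64.9 + 41·(10 − 16.4)/15 = 47.4°C ✓ — passes.
F2 (18 nt, A=4 T=1 G=5 C=8): longest run = 2 ✓; Tm = 64.9 + 41·(13 − 16.4)/18 = 57.2°C, outside 41.5–53.7°C ✗ — fails.
F3 (16 nt, A=5 T=5 G=3 C=3): longest run = 2 ✓; Tm = 64.9 + 41·(6 − 16.4)/16 = 38.3°C, outside 41.5–53.7°C ✗ — fails.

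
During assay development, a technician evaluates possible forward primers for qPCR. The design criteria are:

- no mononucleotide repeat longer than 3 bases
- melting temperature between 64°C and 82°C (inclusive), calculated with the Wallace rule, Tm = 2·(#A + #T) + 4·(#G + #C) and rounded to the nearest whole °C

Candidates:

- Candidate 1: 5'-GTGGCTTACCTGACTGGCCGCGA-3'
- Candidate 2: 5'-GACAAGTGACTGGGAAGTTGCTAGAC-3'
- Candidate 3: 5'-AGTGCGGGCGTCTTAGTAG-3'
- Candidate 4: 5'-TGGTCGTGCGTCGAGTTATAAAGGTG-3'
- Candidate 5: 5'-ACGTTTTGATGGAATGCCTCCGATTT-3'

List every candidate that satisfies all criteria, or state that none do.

Candidate 1, Candidate 2 and Candidate 4.

Candidate 1 (23 nt, A=3 T=5 G=8 C=7): longest run = 2 ✓; Tm = 2·8 + 4·15 = 76°C ✓ — passes.
Candidate 2 (26 nt, A=8 T=5 G=9 C=4): longest run = 3 ✓; Tm = 2·13 + 4·13 = 78°C ✓ — passes.
Candidate 3 (19 nt, A=3 T=5 G=8 C=3): longest run = 3 ✓; Tm = 2·8 + 4·11 = 60°C, outside 64–82°C ✗ — fails.
Candidate 4 (26 nt, A=5 T=8 G=10 C=3): longest run = 3 ✓; Tm = 2·13 + 4·13 = 78°C ✓ — passes.
Candidate 5 (26 nt, A=5 T=10 G=6 C=5): longest run = 4, exceeds 3 ✗; Tm = 2·15 + 4·11 = 74°C ✓ — fails.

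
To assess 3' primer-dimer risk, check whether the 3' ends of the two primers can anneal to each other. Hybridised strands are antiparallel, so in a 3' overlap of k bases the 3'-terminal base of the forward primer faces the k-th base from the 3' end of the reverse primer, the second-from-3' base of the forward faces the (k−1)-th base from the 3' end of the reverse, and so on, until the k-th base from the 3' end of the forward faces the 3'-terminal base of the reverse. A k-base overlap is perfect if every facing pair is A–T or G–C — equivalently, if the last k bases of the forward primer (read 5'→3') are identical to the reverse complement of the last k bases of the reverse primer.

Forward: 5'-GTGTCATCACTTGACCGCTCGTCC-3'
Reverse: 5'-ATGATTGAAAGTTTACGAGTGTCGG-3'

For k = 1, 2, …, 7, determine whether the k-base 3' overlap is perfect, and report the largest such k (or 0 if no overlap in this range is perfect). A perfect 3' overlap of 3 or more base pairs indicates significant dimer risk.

Last 7 bases (5'→3') — forward …CTCGTCC, reverse …GTGTCGG.
Reverse complement of the reverse primer's last 7 bases: CCGACAC; its first k bases are the reverse complement of the reverse primer's last k bases, so a perfect k-base overlap needs the forward primer's last k bases to equal them.
Comparing (forward last k vs required): k=1: C vs C ✓; k=2: CC vs CC ✓; k=3: TCC vs CCG ✗; k=4: GTCC vs CCGA ✗; k=5: CGTCC vs CCGAC ✗; k=6: TCGTCC vs CCGACA ✗; k=7: CTCGTCC vs CCGACAC ✗.
Perfect overlaps at k = 1, 2; the largest is 2.

Longest perfect overlap: 2 complementary base pairs; below the dimer-risk threshold (threshold 3).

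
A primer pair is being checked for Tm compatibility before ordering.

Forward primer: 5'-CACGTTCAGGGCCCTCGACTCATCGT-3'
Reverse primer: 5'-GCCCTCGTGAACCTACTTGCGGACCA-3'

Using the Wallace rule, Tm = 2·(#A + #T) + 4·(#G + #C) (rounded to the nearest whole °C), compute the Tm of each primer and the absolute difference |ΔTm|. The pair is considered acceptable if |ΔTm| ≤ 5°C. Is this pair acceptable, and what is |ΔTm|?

|ΔTm| = 0°C; the pair is acceptable.

Forward: A=4 T=6 G=6 C=10 → Tm = 2·10 + 4·16 = 84°C.
Reverse: A=5 T=5 G=6 C=10 → Tm = 2·10 + 4·16 = 84°C.
|ΔTm| = |84 − 84| = 0°C, ≤ 5°C.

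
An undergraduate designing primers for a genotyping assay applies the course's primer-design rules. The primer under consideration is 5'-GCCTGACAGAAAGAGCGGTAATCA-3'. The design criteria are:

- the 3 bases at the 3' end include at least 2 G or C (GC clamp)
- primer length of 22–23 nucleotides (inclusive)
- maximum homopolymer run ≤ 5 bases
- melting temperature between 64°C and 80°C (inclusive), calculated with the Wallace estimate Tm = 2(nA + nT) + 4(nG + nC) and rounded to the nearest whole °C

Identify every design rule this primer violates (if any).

Fails: GC clamp, length.

Base counts: A=9, T=3, G=7, C=5 (length 24).
GC clamp: 3' end TCA has 1 G/C, need ≥2 ✗
length: length 24, outside 22–23 ✗
homopolymer run: longest run = 3 ✓
Tm: Tm = 2·12 + 4·12 = 72°C ✓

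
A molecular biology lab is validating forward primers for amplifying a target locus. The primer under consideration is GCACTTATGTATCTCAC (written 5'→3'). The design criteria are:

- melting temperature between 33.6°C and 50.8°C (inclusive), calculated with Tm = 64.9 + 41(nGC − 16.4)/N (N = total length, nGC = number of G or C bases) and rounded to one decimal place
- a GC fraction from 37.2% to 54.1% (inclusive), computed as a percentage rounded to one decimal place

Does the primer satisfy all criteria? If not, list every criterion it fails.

Base counts: A=4, T=6, G=2, C=5 (length 17).
Tm: Tm = 64.9 + 41·(7 − 16.4)/17 = 42.2°C ✓
GC content: GC 7/17 = 41.2% ✓

Meets all criteria.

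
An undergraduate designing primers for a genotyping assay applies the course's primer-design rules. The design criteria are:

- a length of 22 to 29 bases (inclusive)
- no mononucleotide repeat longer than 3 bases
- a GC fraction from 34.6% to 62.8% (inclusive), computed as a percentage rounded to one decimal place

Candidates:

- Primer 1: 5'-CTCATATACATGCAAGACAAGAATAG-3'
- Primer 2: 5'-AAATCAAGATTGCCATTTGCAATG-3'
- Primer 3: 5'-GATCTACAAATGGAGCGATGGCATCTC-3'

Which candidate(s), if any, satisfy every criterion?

Primer 1 and Primer 3.

Primer 1 (26 nt, A=12 T=5 G=4 C=5): length 26 ✓; longest run = 2 ✓; GC 9/26 = 34.6% ✓ — passes.
Primer 2 (24 nt, A=9 T=7 G=4 C=4): length 24 ✓; longest run = 3 ✓; GC 8/24 = 33.3%, outside 34.6–62.8% ✗ — fails.
Primer 3 (27 nt, A=8 T=6 G=7 C=6): length 27 ✓; longest run = 3 ✓; GC 13/27 = 48.1% ✓ — passes.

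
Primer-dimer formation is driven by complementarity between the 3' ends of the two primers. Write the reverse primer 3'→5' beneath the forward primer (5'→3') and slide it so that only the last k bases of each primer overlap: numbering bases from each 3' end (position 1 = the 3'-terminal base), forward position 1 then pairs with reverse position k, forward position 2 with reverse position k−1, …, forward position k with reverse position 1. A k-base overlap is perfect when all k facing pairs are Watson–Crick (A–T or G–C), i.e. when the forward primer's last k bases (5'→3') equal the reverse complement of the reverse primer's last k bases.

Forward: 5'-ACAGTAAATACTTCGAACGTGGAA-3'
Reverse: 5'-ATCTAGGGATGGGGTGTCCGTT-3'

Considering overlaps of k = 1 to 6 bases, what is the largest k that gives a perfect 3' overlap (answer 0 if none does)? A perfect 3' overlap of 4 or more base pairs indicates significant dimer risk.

Last 6 bases (5'→3') — forward …GTGGAA, reverse …TCCGTT.
Reverse complement of the reverse primer's last 6 bases: AACGGA; its first k bases are the reverse complement of the reverse primer's last k bases, so a perfect k-base overlap needs the forward primer's last k bases to equal them.
Comparing (forward last k vs required): k=1: A vs A ✓; k=2: AA vs AA ✓; k=3: GAA vs AAC ✗; k=4: GGAA vs AACG ✗; k=5: TGGAA vs AACGG ✗; k=6: GTGGAA vs AACGGA ✗.
Perfect overlaps at k = 1, 2; the largest is 2.

Longest perfect overlap: 2 complementary base pairs; below the dimer-risk threshold (threshold 4).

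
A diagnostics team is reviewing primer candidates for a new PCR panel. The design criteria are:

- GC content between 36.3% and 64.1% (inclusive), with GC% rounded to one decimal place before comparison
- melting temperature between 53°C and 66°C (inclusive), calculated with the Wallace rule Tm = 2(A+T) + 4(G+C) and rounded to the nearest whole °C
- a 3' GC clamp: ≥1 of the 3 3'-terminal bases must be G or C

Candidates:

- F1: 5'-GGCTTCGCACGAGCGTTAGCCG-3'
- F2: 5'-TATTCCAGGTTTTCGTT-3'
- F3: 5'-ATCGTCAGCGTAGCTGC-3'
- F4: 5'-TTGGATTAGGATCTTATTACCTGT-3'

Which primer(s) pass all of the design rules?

F1 (22 nt, A=3 T=4 G=8 C=7): GC 15/22 = 68.2%, outside 36.3–64.1% ✗; Tm = 2·7 + 4·15 = 74°C, outside 53–66°C ✗; 3' end CCG has 3 G/C ✓ — fails.
F2 (17 nt, A=2 T=9 G=3 C=3): GC 6/17 = 35.3%, outside 36.3–64.1% ✗; Tm = 2·11 + 4·6 = 46°C, outside 53–66°C ✗; 3' end GTT has 1 G/C ✓ — fails.
F3 (17 nt, A=3 T=4 G=5 C=5): GC 10/17 = 58.8% ✓; Tm = 2·7 + 4·10 = 54°C ✓; 3' end TGC has 2 G/C ✓ — passes.
F4 (24 nt, A=5 T=11 G=5 C=3): GC 8/24 = 33.3%, outside 36.3–64.1% ✗; Tm = 2·16 + 4·8 = 64°C ✓; 3' end TGT has 1 G/C ✓ — fails.

F3 only.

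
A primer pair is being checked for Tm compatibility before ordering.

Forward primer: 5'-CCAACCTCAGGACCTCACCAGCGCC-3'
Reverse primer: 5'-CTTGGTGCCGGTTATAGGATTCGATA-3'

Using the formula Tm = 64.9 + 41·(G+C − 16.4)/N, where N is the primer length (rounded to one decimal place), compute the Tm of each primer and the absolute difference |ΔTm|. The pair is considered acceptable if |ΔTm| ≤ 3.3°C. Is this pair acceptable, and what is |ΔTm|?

|ΔTm| = 7.9°C; the pair is not acceptable.

Forward: G+C = 17, N = 25 → Tm = 64.9 + 41·(17 − 16.4)/25 = 65.9°C.
Reverse: G+C = 12, N = 26 → Tm = 64.9 + 41·(12 − 16.4)/26 = 58.0°C.
|ΔTm| = |65.9 − 58.0| = 7.9°C, > 3.3°C.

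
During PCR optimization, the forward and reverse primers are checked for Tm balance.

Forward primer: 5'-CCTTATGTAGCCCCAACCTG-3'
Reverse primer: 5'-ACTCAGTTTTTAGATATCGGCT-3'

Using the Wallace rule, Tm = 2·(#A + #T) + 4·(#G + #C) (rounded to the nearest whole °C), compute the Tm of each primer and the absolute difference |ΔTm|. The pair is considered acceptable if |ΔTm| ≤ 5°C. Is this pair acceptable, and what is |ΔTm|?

|ΔTm| = 2°C; the pair is acceptable.

Forward: A=4 T=5 G=3 C=8 → Tm = 2·9 + 4·11 = 62°C.
Reverse: A=5 T=9 G=4 C=4 → Tm = 2·14 + 4·8 = 60°C.
|ΔTm| = |62 − 60| = 2°C, ≤ 5°C.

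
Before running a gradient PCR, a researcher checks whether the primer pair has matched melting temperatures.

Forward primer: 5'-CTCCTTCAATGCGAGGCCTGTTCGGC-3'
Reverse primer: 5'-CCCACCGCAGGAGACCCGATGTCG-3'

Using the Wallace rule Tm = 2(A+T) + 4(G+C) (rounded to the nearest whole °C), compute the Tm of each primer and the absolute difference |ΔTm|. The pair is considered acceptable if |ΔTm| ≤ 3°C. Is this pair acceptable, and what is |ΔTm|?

|ΔTm| = 2°C; the pair is acceptable.

Forward: A=3 T=7 G=7 C=9 → Tm = 2·10 + 4·16 = 84°C.
Reverse: A=5 T=2 G=7 C=10 → Tm = 2·7 + 4·17 = 82°C.
|ΔTm| = |84 − 82| = 2°C, ≤ 3°C.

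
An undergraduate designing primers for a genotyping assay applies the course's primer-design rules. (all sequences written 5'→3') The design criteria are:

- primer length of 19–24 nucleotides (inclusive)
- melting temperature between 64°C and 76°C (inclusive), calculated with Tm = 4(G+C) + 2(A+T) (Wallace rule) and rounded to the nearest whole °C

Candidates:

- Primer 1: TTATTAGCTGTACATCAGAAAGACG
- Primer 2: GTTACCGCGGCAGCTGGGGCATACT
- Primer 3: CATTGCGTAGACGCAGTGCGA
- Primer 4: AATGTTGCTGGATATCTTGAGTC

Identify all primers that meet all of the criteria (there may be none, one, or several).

Primer 1 (25 nt, A=9 T=7 G=5 C=4): length 25, outside 19–24 ✗; Tm = 2·16 + 4·9 = 68°C ✓ — fails.
Primer 2 (25 nt, A=4 T=5 G=9 C=7): length 25, outside 19–24 ✗; Tm = 2·9 + 4·16 = 82°C, outside 64–76°C ✗ — fails.
Primer 3 (21 nt, A=5 T=4 G=7 C=5): length 21 ✓; Tm = 2·9 + 4·12 = 66°C ✓ — passes.
Primer 4 (23 nt, A=5 T=9 G=6 C=3): length 23 ✓; Tm = 2·14 + 4·9 = 64°C ✓ — passes.

Primer 3 and Primer 4.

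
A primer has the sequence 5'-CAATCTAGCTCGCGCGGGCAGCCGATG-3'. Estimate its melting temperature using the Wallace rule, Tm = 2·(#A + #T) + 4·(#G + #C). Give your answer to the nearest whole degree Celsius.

90°C

Base counts: A=5, T=4, G=9, C=9 (length 27).
Tm = 2·(5+4) + 4·(9+9) = 2·9 + 4·18 = 18 + 72 = 90°C.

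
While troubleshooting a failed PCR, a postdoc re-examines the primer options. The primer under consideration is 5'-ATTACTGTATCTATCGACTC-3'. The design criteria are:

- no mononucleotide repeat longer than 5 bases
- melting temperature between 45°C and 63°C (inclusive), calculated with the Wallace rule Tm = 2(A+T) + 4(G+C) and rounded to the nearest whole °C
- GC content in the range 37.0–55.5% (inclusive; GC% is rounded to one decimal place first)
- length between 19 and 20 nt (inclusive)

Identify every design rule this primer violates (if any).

Fails: GC content.

Base counts: A=5, T=8, G=2, C=5 (length 20).
homopolymer run: longest run = 2 ✓
Tm: Tm = 2·13 + 4·7 = 54°C ✓
GC content: GC 7/20 = 35.0%, outside 37.0–55.5% ✗
length: length 20 ✓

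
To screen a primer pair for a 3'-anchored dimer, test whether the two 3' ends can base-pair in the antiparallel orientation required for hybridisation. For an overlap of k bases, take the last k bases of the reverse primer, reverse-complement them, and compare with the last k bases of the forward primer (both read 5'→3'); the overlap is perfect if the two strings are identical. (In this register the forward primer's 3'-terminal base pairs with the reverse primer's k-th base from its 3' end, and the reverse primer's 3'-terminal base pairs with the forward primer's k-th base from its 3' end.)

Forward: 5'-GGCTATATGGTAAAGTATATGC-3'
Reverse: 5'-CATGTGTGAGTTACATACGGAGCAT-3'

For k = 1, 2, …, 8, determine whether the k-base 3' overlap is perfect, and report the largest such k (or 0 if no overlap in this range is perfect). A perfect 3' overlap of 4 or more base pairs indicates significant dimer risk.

Last 8 bases (5'→3') — forward …GTATATGC, reverse …CGGAGCAT.
Reverse complement of the reverse primer's last 8 bases: ATGCTCCG; its first k bases are the reverse complement of the reverse primer's last k bases, so a perfect k-base overlap needs the forward primer's last k bases to equal them.
Comparing (forward last k vs required): k=1: C vs A ✗; k=2: GC vs AT ✗; k=3: TGC vs ATG ✗; k=4: ATGC vs ATGC ✓; k=5: TATGC vs ATGCT ✗; k=6: ATATGC vs ATGCTC ✗; k=7: TATATGC vs ATGCTCC ✗; k=8: GTATATGC vs ATGCTCCG ✗.
Only k = 4 is perfect, so the longest perfect 3' overlap is 4.

Longest perfect overlap: 4 complementary base pairs; significant dimer risk (threshold 4).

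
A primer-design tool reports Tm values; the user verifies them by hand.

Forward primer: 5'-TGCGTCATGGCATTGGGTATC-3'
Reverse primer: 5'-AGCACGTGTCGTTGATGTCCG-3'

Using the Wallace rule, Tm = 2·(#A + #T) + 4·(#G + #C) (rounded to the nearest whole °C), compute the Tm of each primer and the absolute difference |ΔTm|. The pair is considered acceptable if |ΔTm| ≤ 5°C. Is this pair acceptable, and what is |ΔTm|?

|ΔTm| = 2°C; the pair is acceptable.

Forward: A=3 T=7 G=7 C=4 → Tm = 2·10 + 4·11 = 64°C.
Reverse: A=3 T=6 G=7 C=5 → Tm = 2·9 + 4·12 = 66°C.
|ΔTm| = |64 − 66| = 2°C, ≤ 5°C.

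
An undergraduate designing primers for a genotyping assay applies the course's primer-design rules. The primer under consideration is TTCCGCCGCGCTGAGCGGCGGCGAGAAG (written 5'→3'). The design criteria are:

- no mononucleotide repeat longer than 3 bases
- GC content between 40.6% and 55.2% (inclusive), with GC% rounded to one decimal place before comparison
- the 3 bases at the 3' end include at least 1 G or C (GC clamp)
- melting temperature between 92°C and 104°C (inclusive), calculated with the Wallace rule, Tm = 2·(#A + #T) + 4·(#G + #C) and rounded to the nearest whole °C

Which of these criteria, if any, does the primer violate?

Base counts: A=4, T=3, G=12, C=9 (length 28).
homopolymer run: longest run = 2 ✓
GC content: GC 21/28 = 75.0%, outside 40.6–55.2% ✗
GC clamp: 3' end AAG has 1 G/C ✓
Tm: Tm = 2·7 + 4·21 = 98°C ✓

Fails: GC content.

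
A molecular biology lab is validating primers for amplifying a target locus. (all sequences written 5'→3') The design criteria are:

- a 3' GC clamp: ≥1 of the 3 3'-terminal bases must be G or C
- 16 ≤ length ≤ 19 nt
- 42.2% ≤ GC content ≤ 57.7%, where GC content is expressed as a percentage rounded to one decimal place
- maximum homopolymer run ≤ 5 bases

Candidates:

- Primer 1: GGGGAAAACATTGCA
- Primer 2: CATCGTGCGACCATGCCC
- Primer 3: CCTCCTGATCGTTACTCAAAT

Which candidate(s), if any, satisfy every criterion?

Primer 1 (15 nt, A=6 T=2 G=5 C=2): 3' end GCA has 2 G/C ✓; length 15, outside 16–19 ✗; GC 7/15 = 46.7% ✓; longest run = 4 ✓ — fails.
Primer 2 (18 nt, A=3 T=3 G=4 C=8): 3' end CCC has 3 G/C ✓; length 18 ✓; GC 12/18 = 66.7%, outside 42.2–57.7% ✗; longest run = 3 ✓ — fails.
Primer 3 (21 nt, A=5 T=7 G=2 C=7): 3' end AAT has 0 G/C, need ≥1 ✗; length 21, outside 16–19 ✗; GC 9/21 = 42.9% ✓; longest run = 3 ✓ — fails.

None of the candidates satisfy all criteria.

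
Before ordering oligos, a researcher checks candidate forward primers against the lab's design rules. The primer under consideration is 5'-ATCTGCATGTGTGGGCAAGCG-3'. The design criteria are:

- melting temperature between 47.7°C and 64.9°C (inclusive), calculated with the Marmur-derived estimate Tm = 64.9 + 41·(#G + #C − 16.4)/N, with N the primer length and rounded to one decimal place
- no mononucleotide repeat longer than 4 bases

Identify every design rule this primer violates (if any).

Base counts: A=4, T=5, G=8, C=4 (length 21).
Tm: Tm = 64.9 + 41·(12 − 16.4)/21 = 56.3°C ✓
homopolymer run: longest run = 3 ✓

Meets all criteria.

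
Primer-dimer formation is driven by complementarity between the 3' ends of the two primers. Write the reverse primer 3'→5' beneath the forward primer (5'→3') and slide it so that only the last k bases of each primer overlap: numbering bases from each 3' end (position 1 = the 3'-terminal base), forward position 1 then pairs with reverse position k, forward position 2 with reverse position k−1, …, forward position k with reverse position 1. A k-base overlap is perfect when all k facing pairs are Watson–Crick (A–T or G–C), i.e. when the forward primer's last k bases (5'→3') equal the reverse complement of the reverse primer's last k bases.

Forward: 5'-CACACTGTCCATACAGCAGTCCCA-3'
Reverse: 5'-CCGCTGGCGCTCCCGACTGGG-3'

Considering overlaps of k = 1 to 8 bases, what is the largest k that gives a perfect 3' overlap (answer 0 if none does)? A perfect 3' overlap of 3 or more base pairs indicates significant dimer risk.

Longest perfect overlap: 4 complementary base pairs; significant dimer risk (threshold 3).

Last 8 bases (5'→3') — forward …CAGTCCCA, reverse …CGACTGGG.
Reverse complement of the reverse primer's last 8 bases: CCCAGTCG; its first k bases are the reverse complement of the reverse primer's last k bases, so a perfect k-base overlap needs the forward primer's last k bases to equal them.
Comparing (forward last k vs required): k=1: A vs C ✗; k=2: CA vs CC ✗; k=3: CCA vs CCC ✗; k=4: CCCA vs CCCA ✓; k=5: TCCCA vs CCCAG ✗; k=6: GTCCCA vs CCCAGT ✗; k=7: AGTCCCA vs CCCAGTC ✗; k=8: CAGTCCCA vs CCCAGTCG ✗.
Only k = 4 is perfect, so the longest perfect 3' overlap is 4.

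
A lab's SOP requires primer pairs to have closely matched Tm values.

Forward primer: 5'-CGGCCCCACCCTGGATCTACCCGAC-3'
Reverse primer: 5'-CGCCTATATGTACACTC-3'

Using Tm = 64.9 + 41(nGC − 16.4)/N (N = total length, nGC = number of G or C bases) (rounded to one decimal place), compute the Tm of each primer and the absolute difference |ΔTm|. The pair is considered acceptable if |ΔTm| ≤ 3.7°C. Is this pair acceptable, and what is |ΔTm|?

Forward: G+C = 18, N = 25 → Tm = 64.9 + 41·(18 − 16.4)/25 = 67.5°C.
Reverse: G+C = 8, N = 17 → Tm = 64.9 + 41·(8 − 16.4)/17 = 44.6°C.
|ΔTm| = |67.5 − 44.6| = 22.9°C, > 3.7°C.

|ΔTm| = 22.9°C; the pair is not acceptable.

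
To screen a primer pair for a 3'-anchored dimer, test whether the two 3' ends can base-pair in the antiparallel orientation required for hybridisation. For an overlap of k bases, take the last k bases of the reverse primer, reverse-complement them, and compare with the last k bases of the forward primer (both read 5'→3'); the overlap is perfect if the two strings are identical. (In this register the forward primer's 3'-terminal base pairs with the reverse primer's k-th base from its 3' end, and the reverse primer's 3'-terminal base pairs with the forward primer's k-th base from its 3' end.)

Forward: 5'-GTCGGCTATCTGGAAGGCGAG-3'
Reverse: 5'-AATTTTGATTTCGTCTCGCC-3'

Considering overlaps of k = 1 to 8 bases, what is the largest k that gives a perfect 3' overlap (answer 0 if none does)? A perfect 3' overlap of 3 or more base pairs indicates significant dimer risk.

Longest perfect overlap: 6 complementary base pairs; significant dimer risk (threshold 3).

Last 8 bases (5'→3') — forward …AAGGCGAG, reverse …GTCTCGCC.
Reverse complement of the reverse primer's last 8 bases: GGCGAGAC; its first k bases are the reverse complement of the reverse primer's last k bases, so a perfect k-base overlap needs the forward primer's last k bases to equal them.
Comparing (forward last k vs required): k=1: G vs G ✓; k=2: AG vs GG ✗; k=3: GAG vs GGC ✗; k=4: CGAG vs GGCG ✗; k=5: GCGAG vs GGCGA ✗; k=6: GGCGAG vs GGCGAG ✓; k=7: AGGCGAG vs GGCGAGA ✗; k=8: AAGGCGAG vs GGCGAGAC ✗.
Perfect overlaps at k = 1, 6; the largest is 6.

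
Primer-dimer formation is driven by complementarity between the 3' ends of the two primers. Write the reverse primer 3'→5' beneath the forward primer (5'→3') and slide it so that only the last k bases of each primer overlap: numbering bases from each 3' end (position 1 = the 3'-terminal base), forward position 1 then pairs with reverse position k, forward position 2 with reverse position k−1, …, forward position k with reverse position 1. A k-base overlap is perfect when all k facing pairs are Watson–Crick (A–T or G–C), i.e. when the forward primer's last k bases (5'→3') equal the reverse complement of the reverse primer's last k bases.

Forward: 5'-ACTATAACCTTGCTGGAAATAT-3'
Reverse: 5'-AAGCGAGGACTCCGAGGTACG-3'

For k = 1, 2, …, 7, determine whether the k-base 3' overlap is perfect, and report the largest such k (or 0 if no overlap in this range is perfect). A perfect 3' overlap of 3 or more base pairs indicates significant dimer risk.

Longest perfect overlap: 0 complementary base pairs; below the dimer-risk threshold (threshold 3).

Last 7 bases (5'→3') — forward …GAAATAT, reverse …AGGTACG.
Reverse complement of the reverse primer's last 7 bases: CGTACCT; its first k bases are the reverse complement of the reverse primer's last k bases, so a perfect k-base overlap needs the forward primer's last k bases to equal them.
Comparing (forward last k vs required): k=1: T vs C ✗; k=2: AT vs CG ✗; k=3: TAT vs CGT ✗; k=4: ATAT vs CGTA ✗; k=5: AATAT vs CGTAC ✗; k=6: AAATAT vs CGTACC ✗; k=7: GAAATAT vs CGTACCT ✗.
No overlap length from 1 to 7 is perfect, so the longest perfect 3' overlap is 0.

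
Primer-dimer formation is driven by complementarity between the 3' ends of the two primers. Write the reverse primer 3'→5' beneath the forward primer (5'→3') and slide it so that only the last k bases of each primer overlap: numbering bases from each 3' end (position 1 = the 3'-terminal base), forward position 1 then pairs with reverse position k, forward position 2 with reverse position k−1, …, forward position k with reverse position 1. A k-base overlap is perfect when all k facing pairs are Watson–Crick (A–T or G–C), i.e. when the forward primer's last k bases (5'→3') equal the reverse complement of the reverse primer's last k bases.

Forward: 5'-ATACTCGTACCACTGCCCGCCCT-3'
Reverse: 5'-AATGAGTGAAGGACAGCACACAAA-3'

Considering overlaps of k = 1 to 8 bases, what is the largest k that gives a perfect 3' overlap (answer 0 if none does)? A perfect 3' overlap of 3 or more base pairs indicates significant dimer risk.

Last 8 bases (5'→3') — forward …CCCGCCCT, reverse …CACACAAA.
Reverse complement of the reverse primer's last 8 bases: TTTGTGTG; its first k bases are the reverse complement of the reverse primer's last k bases, so a perfect k-base overlap needs the forward primer's last k bases to equal them.
Comparing (forward last k vs required): k=1: T vs T ✓; k=2: CT vs TT ✗; k=3: CCT vs TTT ✗; k=4: CCCT vs TTTG ✗; k=5: GCCCT vs TTTGT ✗; k=6: CGCCCT vs TTTGTG ✗; k=7: CCGCCCT vs TTTGTGT ✗; k=8: CCCGCCCT vs TTTGTGTG ✗.
Only k = 1 is perfect, so the longest perfect 3' overlap is 1.

Longest perfect overlap: 1 complementary base pair; below the dimer-risk threshold (threshold 3).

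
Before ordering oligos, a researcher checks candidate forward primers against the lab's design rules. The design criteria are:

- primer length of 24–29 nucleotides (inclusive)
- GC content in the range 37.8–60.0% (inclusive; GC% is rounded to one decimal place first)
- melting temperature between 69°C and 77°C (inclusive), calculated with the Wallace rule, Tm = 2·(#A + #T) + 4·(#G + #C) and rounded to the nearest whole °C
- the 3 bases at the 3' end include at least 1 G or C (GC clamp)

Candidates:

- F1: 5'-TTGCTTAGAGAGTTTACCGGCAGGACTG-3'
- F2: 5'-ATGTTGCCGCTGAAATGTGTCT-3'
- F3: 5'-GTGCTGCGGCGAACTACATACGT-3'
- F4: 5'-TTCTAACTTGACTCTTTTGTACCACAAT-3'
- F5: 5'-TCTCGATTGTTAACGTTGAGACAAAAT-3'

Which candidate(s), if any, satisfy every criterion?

F1 (28 nt, A=6 T=8 G=9 C=5): length 28 ✓; GC 14/28 = 50.0% ✓; Tm = 2·14 + 4·14 = 84°C, outside 69–77°C ✗; 3' end CTG has 2 G/C ✓ — fails.
F2 (22 nt, A=4 T=8 G=6 C=4): length 22, outside 24–29 ✗; GC 10/22 = 45.5% ✓; Tm = 2·12 + 4·10 = 64°C, outside 69–77°C ✗; 3' end TCT has 1 G/C ✓ — fails.
F3 (23 nt, A=5 T=5 G=7 C=6): length 23, outside 24–29 ✗; GC 13/23 = 56.5% ✓; Tm = 2·10 + 4·13 = 72°C ✓; 3' end CGT has 2 G/C ✓ — fails.
F4 (28 nt, A=7 T=12 G=2 C=7): length 28 ✓; GC 9/28 = 32.1%, outside 37.8–60.0% ✗; Tm = 2·19 + 4·9 = 74°C ✓; 3' end AAT has 0 G/C, need ≥1 ✗ — fails.
F5 (27 nt, A=9 T=9 G=5 C=4): length 27 ✓; GC 9/27 = 33.3%, outside 37.8–60.0% ✗; Tm = 2·18 + 4·9 = 72°C ✓; 3' end AAT has 0 G/C, need ≥1 ✗ — fails.

None of the candidates satisfy all criteria.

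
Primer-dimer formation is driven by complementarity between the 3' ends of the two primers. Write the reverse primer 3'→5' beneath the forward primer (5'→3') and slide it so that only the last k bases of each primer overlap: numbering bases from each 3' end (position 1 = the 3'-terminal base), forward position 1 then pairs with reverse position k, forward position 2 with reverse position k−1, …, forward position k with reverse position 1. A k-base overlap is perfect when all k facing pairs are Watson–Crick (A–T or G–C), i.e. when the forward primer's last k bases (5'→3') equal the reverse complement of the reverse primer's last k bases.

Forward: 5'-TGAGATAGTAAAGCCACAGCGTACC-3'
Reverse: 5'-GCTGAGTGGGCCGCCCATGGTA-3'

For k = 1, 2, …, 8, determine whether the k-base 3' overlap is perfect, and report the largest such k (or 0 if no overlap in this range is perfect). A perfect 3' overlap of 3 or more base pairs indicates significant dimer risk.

Longest perfect overlap: 4 complementary base pairs; significant dimer risk (threshold 3).

Last 8 bases (5'→3') — forward …AGCGTACC, reverse …CCATGGTA.
Reverse complement of the reverse primer's last 8 bases: TACCATGG; its first k bases are the reverse complement of the reverse primer's last k bases, so a perfect k-base overlap needs the forward primer's last k bases to equal them.
Comparing (forward last k vs required): k=1: C vs T ✗; k=2: CC vs TA ✗; k=3: ACC vs TAC ✗; k=4: TACC vs TACC ✓; k=5: GTACC vs TACCA ✗; k=6: CGTACC vs TACCAT ✗; k=7: GCGTACC vs TACCATG ✗; k=8: AGCGTACC vs TACCATGG ✗.
Only k = 4 is perfect, so the longest perfect 3' overlap is 4.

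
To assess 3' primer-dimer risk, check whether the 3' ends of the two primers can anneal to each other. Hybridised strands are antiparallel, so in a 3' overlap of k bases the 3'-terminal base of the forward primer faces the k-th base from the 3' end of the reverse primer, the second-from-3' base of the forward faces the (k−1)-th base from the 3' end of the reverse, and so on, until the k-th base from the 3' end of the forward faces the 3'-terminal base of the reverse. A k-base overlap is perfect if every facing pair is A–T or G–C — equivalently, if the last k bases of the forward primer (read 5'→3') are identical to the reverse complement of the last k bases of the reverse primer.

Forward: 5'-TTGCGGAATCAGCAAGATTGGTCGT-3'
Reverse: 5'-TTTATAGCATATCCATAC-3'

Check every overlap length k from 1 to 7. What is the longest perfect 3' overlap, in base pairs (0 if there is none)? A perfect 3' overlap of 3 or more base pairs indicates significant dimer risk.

Longest perfect overlap: 2 complementary base pairs; below the dimer-risk threshold (threshold 3).

Last 7 bases (5'→3') — forward …TGGTCGT, reverse …TCCATAC.
Reverse complement of the reverse primer's last 7 bases: GTATGGA; its first k bases are the reverse complement of the reverse primer's last k bases, so a perfect k-base overlap needs the forward primer's last k bases to equal them.
Comparing (forward last k vs required): k=1: T vs G ✗; k=2: GT vs GT ✓; k=3: CGT vs GTA ✗; k=4: TCGT vs GTAT ✗; k=5: GTCGT vs GTATG ✗; k=6: GGTCGT vs GTATGG ✗; k=7: TGGTCGT vs GTATGGA ✗.
Only k = 2 is perfect, so the longest perfect 3' overlap is 2.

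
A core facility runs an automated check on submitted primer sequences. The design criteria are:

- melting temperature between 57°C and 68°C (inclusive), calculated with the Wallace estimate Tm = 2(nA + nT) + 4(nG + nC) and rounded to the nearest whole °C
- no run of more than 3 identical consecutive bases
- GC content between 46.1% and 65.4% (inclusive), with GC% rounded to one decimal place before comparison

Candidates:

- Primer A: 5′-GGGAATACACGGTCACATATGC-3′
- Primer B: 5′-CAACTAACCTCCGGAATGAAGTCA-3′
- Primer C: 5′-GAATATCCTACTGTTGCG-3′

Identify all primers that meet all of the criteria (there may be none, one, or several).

Primer A (22 nt, A=7 T=4 G=6 C=5): Tm = 2·11 + 4·11 = 66°C ✓; longest run = 3 ✓; GC 11/22 = 50.0% ✓ — passes.
Primer B (24 nt, A=9 T=4 G=4 C=7): Tm = 2·13 + 4·11 = 70°C, outside 57–68°C ✗; longest run = 2 ✓; GC 11/24 = 45.8%, outside 46.1–65.4% ✗ — fails.
Primer C (18 nt, A=4 T=6 G=4 C=4): Tm = 2·10 + 4·8 = 52°C, outside 57–68°C ✗; longest run = 2 ✓; GC 8/18 = 44.4%, outside 46.1–65.4% ✗ — fails.

Primer A only.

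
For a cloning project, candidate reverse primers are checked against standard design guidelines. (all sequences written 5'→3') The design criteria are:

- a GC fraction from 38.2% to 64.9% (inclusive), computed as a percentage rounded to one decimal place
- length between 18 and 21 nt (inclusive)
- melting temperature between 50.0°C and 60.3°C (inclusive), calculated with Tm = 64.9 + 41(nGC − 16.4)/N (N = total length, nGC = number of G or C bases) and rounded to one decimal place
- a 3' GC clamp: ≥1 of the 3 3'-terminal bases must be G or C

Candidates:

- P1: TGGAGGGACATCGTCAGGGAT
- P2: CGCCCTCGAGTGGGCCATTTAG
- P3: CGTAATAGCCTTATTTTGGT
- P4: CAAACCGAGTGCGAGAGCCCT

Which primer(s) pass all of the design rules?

P1 and P4.

P1 (21 nt, A=5 T=4 G=9 C=3): GC 12/21 = 57.1% ✓; length 21 ✓; Tm = 64.9 + 41·(12 − 16.4)/21 = 56.3°C ✓; 3' end GAT has 1 G/C ✓ — passes.
P2 (22 nt, A=3 T=5 G=7 C=7): GC 14/22 = 63.6% ✓; length 22, outside 18–21 ✗; Tm = 64.9 + 41·(14 − 16.4)/22 = 60.4°C, outside 50.0–60.3°C ✗; 3' end TAG has 1 G/C ✓ — fails.
P3 (20 nt, A=4 T=9 G=4 C=3): GC 7/20 = 35.0%, outside 38.2–64.9% ✗; length 20 ✓; Tm = 64.9 + 41·(7 − 16.4)/20 = 45.6°C, outside 50.0–60.3°C ✗; 3' end GGT has 2 G/C ✓ — fails.
P4 (21 nt, A=6 T=2 G=6 C=7): GC 13/21 = 61.9% ✓; length 21 ✓; Tm = 64.9 + 41·(13 − 16.4)/21 = 58.3°C ✓; 3' end CCT has 2 G/C ✓ — passes.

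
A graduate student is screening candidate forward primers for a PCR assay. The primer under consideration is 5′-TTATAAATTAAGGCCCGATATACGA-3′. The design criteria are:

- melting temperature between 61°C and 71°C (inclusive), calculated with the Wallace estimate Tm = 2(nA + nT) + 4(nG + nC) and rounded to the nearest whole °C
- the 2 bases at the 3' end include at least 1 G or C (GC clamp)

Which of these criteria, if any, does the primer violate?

Base counts: A=10, T=7, G=4, C=4 (length 25).
Tm: Tm = 2·17 + 4·8 = 66°C ✓
GC clamp: 3' end GA has 1 G/C ✓

Meets all criteria.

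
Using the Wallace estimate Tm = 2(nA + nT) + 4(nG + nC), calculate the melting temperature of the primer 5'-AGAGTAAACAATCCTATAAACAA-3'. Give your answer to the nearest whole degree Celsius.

Base counts: A=13, T=4, G=2, C=4 (length 23).
Tm = 2·(13+4) + 4·(2+4) = 2·17 + 4·6 = 34 + 24 = 58°C.

58°C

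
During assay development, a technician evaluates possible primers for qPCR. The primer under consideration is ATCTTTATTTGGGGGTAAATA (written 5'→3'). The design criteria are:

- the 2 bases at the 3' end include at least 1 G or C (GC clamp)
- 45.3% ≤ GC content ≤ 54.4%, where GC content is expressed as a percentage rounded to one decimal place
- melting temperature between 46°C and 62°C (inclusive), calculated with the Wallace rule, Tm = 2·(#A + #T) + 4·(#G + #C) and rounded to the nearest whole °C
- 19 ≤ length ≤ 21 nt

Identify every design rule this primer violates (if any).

Fails: GC clamp, GC content.

Base counts: A=6, T=9, G=5, C=1 (length 21).
GC clamp: 3' end TA has 0 G/C, need ≥1 ✗
GC content: GC 6/21 = 28.6%, outside 45.3–54.4% ✗
Tm: Tm = 2·15 + 4·6 = 54°C ✓
length: length 21 ✓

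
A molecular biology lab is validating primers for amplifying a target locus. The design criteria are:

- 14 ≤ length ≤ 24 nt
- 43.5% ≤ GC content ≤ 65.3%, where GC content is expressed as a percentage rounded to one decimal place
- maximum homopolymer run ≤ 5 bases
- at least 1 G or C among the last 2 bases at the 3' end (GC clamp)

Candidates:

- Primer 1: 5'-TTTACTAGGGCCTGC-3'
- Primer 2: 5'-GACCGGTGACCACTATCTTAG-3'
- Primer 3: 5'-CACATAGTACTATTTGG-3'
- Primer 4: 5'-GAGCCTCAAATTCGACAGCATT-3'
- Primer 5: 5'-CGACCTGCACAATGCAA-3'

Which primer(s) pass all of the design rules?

Primer 1 (15 nt, A=2 T=5 G=4 C=4): length 15 ✓; GC 8/15 = 53.3% ✓; longest run = 3 ✓; 3' end GC has 2 G/C ✓ — passes.
Primer 2 (21 nt, A=5 T=5 G=5 C=6): length 21 ✓; GC 11/21 = 52.4% ✓; longest run = 2 ✓; 3' end AG has 1 G/C ✓ — passes.
Primer 3 (17 nt, A=5 T=6 G=3 C=3): length 17 ✓; GC 6/17 = 35.3%, outside 43.5–65.3% ✗; longest run = 3 ✓; 3' end GG has 2 G/C ✓ — fails.
Primer 4 (22 nt, A=7 T=5 G=4 C=6): length 22 ✓; GC 10/22 = 45.5% ✓; longest run = 3 ✓; 3' end TT has 0 G/C, need ≥1 ✗ — fails.
Primer 5 (17 nt, A=6 T=2 G=3 C=6): length 17 ✓; GC 9/17 = 52.9% ✓; longest run = 2 ✓; 3' end AA has 0 G/C, need ≥1 ✗ — fails.

Primer 1 and Primer 2.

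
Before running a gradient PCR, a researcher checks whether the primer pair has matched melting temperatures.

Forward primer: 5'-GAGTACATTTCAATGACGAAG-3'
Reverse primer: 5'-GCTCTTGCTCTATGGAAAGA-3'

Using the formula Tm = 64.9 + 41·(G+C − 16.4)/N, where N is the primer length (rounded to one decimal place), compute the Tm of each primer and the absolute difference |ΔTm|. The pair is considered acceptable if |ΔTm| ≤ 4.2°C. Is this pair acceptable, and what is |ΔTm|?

Forward: G+C = 8, N = 21 → Tm = 64.9 + 41·(8 − 16.4)/21 = 48.5°C.
Reverse: G+C = 9, N = 20 → Tm = 64.9 + 41·(9 − 16.4)/20 = 49.7°C.
|ΔTm| = |48.5 − 49.7| = 1.2°C, ≤ 4.2°C.

|ΔTm| = 1.2°C; the pair is acceptable.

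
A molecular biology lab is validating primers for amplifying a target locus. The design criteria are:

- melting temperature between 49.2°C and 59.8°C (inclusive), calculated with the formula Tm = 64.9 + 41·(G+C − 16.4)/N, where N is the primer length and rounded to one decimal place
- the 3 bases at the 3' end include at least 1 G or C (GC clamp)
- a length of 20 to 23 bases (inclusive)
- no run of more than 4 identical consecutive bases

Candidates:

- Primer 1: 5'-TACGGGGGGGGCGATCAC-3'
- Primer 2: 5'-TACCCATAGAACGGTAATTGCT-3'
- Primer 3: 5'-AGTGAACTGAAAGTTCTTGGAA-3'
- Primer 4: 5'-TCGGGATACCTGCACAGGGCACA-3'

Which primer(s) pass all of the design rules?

Primer 2 and Primer 3.

Primer 1 (18 nt, A=3 T=2 G=9 C=4): Tm = 64.9 + 41·(13 − 16.4)/18 = 57.2°C ✓; 3' end CAC has 2 G/C ✓; length 18, outside 20–23 ✗; longest run = 8, exceeds 4 ✗ — fails.
Primer 2 (22 nt, A=7 T=6 G=4 C=5): Tm = 64.9 + 41·(9 − 16.4)/22 = 51.1°C ✓; 3' end GCT has 2 G/C ✓; length 22 ✓; longest run = 3 ✓ — passes.
Primer 3 (22 nt, A=8 T=6 G=6 C=2): Tm = 64.9 + 41·(8 − 16.4)/22 = 49.2°C ✓; 3' end GAA has 1 G/C ✓; length 22 ✓; longest run = 3 ✓ — passes.
Primer 4 (23 nt, A=6 T=3 G=7 C=7): Tm = 64.9 + 41·(14 − 16.4)/23 = 60.6°C, outside 49.2–59.8°C ✗; 3' end ACA has 1 G/C ✓; length 23 ✓; longest run = 3 ✓ — fails.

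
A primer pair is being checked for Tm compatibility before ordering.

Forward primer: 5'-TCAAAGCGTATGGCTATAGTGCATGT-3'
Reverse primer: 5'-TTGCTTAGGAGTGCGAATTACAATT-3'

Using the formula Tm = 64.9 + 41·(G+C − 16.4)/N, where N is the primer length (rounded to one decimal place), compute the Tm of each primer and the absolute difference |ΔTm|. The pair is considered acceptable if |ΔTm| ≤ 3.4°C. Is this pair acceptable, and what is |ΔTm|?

Forward: G+C = 11, N = 26 → Tm = 64.9 + 41·(11 − 16.4)/26 = 56.4°C.
Reverse: G+C = 9, N = 25 → Tm = 64.9 + 41·(9 − 16.4)/25 = 52.8°C.
|ΔTm| = |56.4 − 52.8| = 3.6°C, > 3.4°C.

|ΔTm| = 3.6°C; the pair is not acceptable.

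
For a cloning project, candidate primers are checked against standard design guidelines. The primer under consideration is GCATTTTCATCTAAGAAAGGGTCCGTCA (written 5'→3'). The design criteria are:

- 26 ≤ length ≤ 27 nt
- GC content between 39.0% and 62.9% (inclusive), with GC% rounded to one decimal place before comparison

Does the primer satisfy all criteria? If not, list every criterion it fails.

Base counts: A=8, T=8, G=6, C=6 (length 28).
length: length 28, outside 26–27 ✗
GC content: GC 12/28 = 42.9% ✓

Fails: length.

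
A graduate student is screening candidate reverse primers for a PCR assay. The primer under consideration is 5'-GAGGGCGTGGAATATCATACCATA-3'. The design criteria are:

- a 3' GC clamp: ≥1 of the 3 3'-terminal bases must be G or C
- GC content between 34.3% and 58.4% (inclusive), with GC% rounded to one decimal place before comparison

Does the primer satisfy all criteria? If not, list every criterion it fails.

Base counts: A=8, T=5, G=7, C=4 (length 24).
GC clamp: 3' end ATA has 0 G/C, need ≥1 ✗
GC content: GC 11/24 = 45.8% ✓

Fails: GC clamp.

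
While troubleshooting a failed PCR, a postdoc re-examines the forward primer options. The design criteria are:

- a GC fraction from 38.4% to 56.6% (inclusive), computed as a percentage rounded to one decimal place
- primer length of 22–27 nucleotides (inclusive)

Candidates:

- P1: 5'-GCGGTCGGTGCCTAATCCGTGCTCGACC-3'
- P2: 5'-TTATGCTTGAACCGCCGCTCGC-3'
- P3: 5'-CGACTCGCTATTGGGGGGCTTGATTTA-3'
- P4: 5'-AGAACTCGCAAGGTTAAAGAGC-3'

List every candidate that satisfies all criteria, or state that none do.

P3 and P4.

P1 (28 nt, A=3 T=6 G=9 C=10): GC 19/28 = 67.9%, outside 38.4–56.6% ✗; length 28, outside 22–27 ✗ — fails.
P2 (22 nt, A=3 T=6 G=5 C=8): GC 13/22 = 59.1%, outside 38.4–56.6% ✗; length 22 ✓ — fails.
P3 (27 nt, A=4 T=9 G=9 C=5): GC 14/27 = 51.9% ✓; length 27 ✓ — passes.
P4 (22 nt, A=9 T=3 G=6 C=4): GC 10/22 = 45.5% ✓; length 22 ✓ — passes.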